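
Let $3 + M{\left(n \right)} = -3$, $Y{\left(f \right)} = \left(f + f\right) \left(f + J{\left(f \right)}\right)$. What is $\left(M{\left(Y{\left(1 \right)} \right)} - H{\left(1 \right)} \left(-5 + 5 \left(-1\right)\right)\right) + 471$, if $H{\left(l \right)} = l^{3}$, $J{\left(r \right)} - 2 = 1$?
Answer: $475$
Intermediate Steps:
$J{\left(r \right)} = 3$ ($J{\left(r \right)} = 2 + 1 = 3$)
$Y{\left(f \right)} = 2 f \left(3 + f\right)$ ($Y{\left(f \right)} = \left(f + f\right) \left(f + 3\right) = 2 f \left(3 + f\right)$)
$M{\left(n \right)} = -6$ ($M{\left(n \right)} = -3 - 3 = -6$)
$\left(M{\left(Y{\left(1 \right)} \right)} - H{\left(1 \right)} \left(-5 + 5 \left(-1\right)\right)\right) + 471 = \left(-6 - 1^{3} \left(-5 + 5 \left(-1\right)\right)\right) + 471 = \left(-6 - 1 \left(-5 - 5\right)\right) + 471 = \left(-6 - 1 \left(-10\right)\right) + 471 = \left(-6 - -10\right) + 471 = \left(-6 + 10\right) + 471 = 4 + 471 = 475$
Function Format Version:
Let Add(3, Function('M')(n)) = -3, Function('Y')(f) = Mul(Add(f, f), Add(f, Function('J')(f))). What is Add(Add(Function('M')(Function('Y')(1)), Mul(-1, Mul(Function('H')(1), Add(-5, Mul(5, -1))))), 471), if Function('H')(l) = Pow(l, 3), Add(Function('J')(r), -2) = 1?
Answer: 475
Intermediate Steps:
Function('J')(r) = 3 (Function('J')(r) = Add(2, 1) = 3)
Function('Y')(f) = Mul(2, f, Add(3, f)) (Function('Y')(f) = Mul(Add(f, f), Add(f, 3)) = Mul(Mul(2, f), Add(3, f)) = Mul(2, f, Add(3, f)))
Function('M')(n) = -6 (Function('M')(n) = Add(-3, -3) = -6)
Add(Add(Function('M')(Function('Y')(1)), Mul(-1, Mul(Function('H')(1), Add(-5, Mul(5, -1))))), 471) = Add(Add(-6, Mul(-1, Mul(Pow(1, 3), Add(-5, Mul(5, -1))))), 471) = Add(Add(-6, Mul(-1, Mul(1, Add(-5, -5)))), 471) = Add(Add(-6, Mul(-1, Mul(1, -10))), 471) = Add(Add(-6, Mul(-1, -10)), 471) = Add(Add(-6, 10), 471) = Add(4, 471) = 475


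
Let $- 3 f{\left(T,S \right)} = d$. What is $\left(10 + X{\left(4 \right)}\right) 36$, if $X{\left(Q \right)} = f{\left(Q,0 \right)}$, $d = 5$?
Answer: $300$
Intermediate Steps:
$f{\left(T,S \right)} = - \frac{5}{3}$ ($f{\left(T,S \right)} = \left(- \frac{1}{3}\right) 5 = - \frac{5}{3}$)
$X{\left(Q \right)} = - \frac{5}{3}$
$\left(10 + X{\left(4 \right)}\right) 36 = \left(10 - \frac{5}{3}\right) 36 = \frac{25}{3} \cdot 36 = 300$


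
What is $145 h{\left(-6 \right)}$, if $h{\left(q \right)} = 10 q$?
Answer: $-8700$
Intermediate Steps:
$145 h{\left(-6 \right)} = 145 \cdot 10 \left(-6\right) = 145 \left(-60\right) = -8700$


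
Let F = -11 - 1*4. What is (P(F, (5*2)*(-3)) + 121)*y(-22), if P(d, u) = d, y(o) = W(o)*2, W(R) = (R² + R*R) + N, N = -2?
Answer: 204792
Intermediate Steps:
W(R) = -2 + 2*R² (W(R) = (R² + R*R) - 2 = (R² + R²) - 2 = 2*R² - 2 = -2 + 2*R²)
y(o) = -4 + 4*o² (y(o) = (-2 + 2*o²)*2 = -4 + 4*o²)
F = -15 (F = -11 - 4 = -15)
(P(F, (5*2)*(-3)) + 121)*y(-22) = (-15 + 121)*(-4 + 4*(-22)²) = 106*(-4 + 4*484) = 106*(-4 + 1936) = 106*1932 = 204792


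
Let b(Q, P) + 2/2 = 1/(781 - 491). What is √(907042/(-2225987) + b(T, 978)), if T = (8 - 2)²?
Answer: I*√585083326194785290/645536230 ≈ 1.1849*I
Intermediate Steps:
T = 36 (T = 6² = 36)
b(Q, P) = -289/290 (b(Q, P) = -1 + 1/(781 - 491) = -1 + 1/290 = -289/290)
√(907042/(-2225987) + b(T, 978)) = √(907042/(-2225987) - 289/290) = √(907042*(-1/2225987) - 289/290) = √(-907042/2225987 - 289/290) = √(-906352423/645536230) = I*√585083326194785290/645536230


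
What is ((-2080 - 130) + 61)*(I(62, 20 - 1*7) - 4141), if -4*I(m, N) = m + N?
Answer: 35757211/4 ≈ 8.9393e+6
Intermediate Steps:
I(m, N) = -N/4 - m/4 (I(m, N) = -(m + N)/4 = -(N + m)/4 = -N/4 - m/4)
((-2080 - 130) + 61)*(I(62, 20 - 1*7) - 4141) = ((-2080 - 130) + 61)*((-(20 - 1*7)/4 - ¼*62) - 4141) = (-2210 + 61)*((-(20 - 7)/4 - 31/2) - 4141) = -2149*((-¼*13 - 31/2) - 4141) = -2149*((-13/4 - 31/2) - 4141) = -2149*(-75/4 - 4141) = -2149*(-16639/4) = 35757211/4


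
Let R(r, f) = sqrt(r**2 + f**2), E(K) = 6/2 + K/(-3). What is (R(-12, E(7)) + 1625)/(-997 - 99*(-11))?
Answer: 1625/92 + 5*sqrt(13)/138 ≈ 17.794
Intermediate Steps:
E(K) = 3 - K/3 (E(K) = 6*(1/2) + K*(-1/3) = 3 - K/3)
R(r, f) = sqrt(f**2 + r**2)
(R(-12, E(7)) + 1625)/(-997 - 99*(-11)) = (sqrt((3 - 1/3*7)**2 + (-12)**2) + 1625)/(-997 - 99*(-11)) = (sqrt((3 - 7/3)**2 + 144) + 1625)/(-997 + 1089) = (sqrt((2/3)**2 + 144) + 1625)/92 = (sqrt(4/9 + 144) + 1625)*(1/92) = (sqrt(1300/9) + 1625)*(1/92) = (10*sqrt(13)/3 + 1625)*(1/92) = (1625 + 10*sqrt(13)/3)*(1/92) = 1625/92 + 5*sqrt(13)/138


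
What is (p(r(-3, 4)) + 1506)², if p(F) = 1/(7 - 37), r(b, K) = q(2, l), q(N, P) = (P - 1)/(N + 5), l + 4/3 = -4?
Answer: 2041142041/900 ≈ 2.2679e+6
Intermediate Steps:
l = -16/3 (l = -4/3 - 4 = -16/3 ≈ -5.3333)
q(N, P) = (-1 + P)/(5 + N)
r(b, K) = -19/21 (r(b, K) = (-1 - 16/3)/(5 + 2) = -19/3/7 = (⅐)*(-19/3) = -19/21)
p(F) = -1/30 (p(F) = 1/(-30) = -1/30)
(p(r(-3, 4)) + 1506)² = (-1/30 + 1506)² = (45179/30)² = 2041142041/900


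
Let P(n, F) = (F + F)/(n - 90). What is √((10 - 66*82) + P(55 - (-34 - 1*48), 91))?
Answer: 4*I*√745279/47 ≈ 73.472*I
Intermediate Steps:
P(n, F) = 2*F/(-90 + n) (P(n, F) = (2*F)/(-90 + n) = 2*F/(-90 + n))
√((10 - 66*82) + P(55 - (-34 - 1*48), 91)) = √((10 - 66*82) + 2*91/(-90 + (55 - (-34 - 1*48)))) = √((10 - 5412) + 2*91/(-90 + (55 - (-34 - 48)))) = √(-5402 + 2*91/(-90 + (55 - 1*(-82)))) = √(-5402 + 2*91/(-90 + (55 + 82))) = √(-5402 + 2*91/(-90 + 137)) = √(-5402 + 2*91/47) = √(-5402 + 2*91*(1/47)) = √(-5402 + 182/47) = √(-253712/47) = 4*I*√745279/47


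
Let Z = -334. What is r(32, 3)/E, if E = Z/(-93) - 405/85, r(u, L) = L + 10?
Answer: -20553/1855 ≈ -11.080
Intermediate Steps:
r(u, L) = 10 + L
E = -1855/1581 (E = -334/(-93) - 405/85 = -334*(-1/93) - 405*1/85 = 334/93 - 81/17 = -1855/1581 ≈ -1.1733)
r(32, 3)/E = (10 + 3)/(-1855/1581) = 13*(-1581/1855) = -20553/1855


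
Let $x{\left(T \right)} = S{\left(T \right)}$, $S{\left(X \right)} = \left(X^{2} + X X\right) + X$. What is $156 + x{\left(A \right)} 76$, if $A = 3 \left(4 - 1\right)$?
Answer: $13152$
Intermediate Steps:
$A = 9$ ($A = 3 \cdot 3 = 9$)
$S{\left(X \right)} = X + 2 X^{2}$ ($S{\left(X \right)} = \left(X^{2} + X^{2}\right) + X = 2 X^{2} + X = X + 2 X^{2}$)
$x{\left(T \right)} = T \left(1 + 2 T\right)$
$156 + x{\left(A \right)} 76 = 156 + 9 \left(1 + 2 \cdot 9\right) 76 = 156 + 9 \left(1 + 18\right) 76 = 156 + 9 \cdot 19 \cdot 76 = 156 + 171 \cdot 76 = 156 + 12996 = 13152$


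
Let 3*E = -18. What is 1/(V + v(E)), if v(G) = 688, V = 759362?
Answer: 1/760050 ≈ 1.3157e-6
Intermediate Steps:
E = -6 (E = (1/3)*(-18) = -6)
1/(V + v(E)) = 1/(759362 + 688) = 1/760050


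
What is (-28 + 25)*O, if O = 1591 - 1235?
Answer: -1068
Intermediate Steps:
O = 356
(-28 + 25)*O = (-28 + 25)*356 = -3*356 = -1068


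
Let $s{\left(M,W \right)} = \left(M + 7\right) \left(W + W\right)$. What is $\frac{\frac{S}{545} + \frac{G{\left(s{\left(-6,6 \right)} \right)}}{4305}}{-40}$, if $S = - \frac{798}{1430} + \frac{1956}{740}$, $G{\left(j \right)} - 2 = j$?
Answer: $- \frac{6276181}{35468218500} \approx -0.00017695$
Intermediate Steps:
$s{\left(M,W \right)} = 2 W \left(7 + M\right)$ ($s{\left(M,W \right)} = \left(7 + M\right) 2 W = 2 W \left(7 + M\right)$)
$G{\left(j \right)} = 2 + j$
$S = \frac{55164}{26455}$ ($S = \left(-798\right) \frac{1}{1430} + 1956 \cdot \frac{1}{740} = - \frac{399}{715} + \frac{489}{185} = \frac{55164}{26455} \approx 2.0852$)
$\frac{\frac{S}{545} + \frac{G{\left(s{\left(-6,6 \right)} \right)}}{4305}}{-40} = \frac{\frac{55164}{26455 \cdot 545} + \frac{2 + 2 \cdot 6 \left(7 - 6\right)}{4305}}{-40} = \left(\frac{55164}{26455} \cdot \frac{1}{545} + \left(2 + 2 \cdot 6 \cdot 1\right) \frac{1}{4305}\right) \left(- \frac{1}{40}\right) = \left(\frac{55164}{14417975} + \left(2 + 12\right) \frac{1}{4305}\right) \left(- \frac{1}{40}\right) = \left(\frac{55164}{14417975} + 14 \cdot \frac{1}{4305}\right) \left(- \frac{1}{40}\right) = \left(\frac{55164}{14417975} + \frac{2}{615}\right) \left(- \frac{1}{40}\right) = \frac{12552362}{1773410925} \left(- \frac{1}{40}\right) = - \frac{6276181}{35468218500}$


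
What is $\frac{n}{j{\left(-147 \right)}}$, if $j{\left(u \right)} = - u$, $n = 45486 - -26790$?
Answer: $\frac{24092}{49} \approx 491.67$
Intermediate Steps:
$n = 72276$ ($n = 45486 + 26790 = 72276$)
$\frac{n}{j{\left(-147 \right)}} = \frac{72276}{\left(-1\right) \left(-147\right)} = \frac{72276}{147} = 72276 \cdot \frac{1}{147} = \frac{24092}{49}$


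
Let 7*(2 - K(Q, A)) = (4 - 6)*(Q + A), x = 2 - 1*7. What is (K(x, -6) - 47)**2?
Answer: 113569/49 ≈ 2317.7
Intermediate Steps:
x = -5 (x = 2 - 7 = -5)
K(Q, A) = 2 + 2*A/7 + 2*Q/7 (K(Q, A) = 2 - (4 - 6)*(Q + A)/7 = 2 - (-2)*(A + Q)/7 = 2 - (-2*A - 2*Q)/7 = 2 + (2*A/7 + 2*Q/7) = 2 + 2*A/7 + 2*Q/7)
(K(x, -6) - 47)**2 = ((2 + (2/7)*(-6) + (2/7)*(-5)) - 47)**2 = ((2 - 12/7 - 10/7) - 47)**2 = (-8/7 - 47)**2 = (-337/7)**2 = 113569/49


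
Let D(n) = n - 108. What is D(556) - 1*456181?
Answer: -455733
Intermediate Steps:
D(n) = -108 + n
D(556) - 1*456181 = (-108 + 556) - 1*456181 = 448 - 456181 = -455733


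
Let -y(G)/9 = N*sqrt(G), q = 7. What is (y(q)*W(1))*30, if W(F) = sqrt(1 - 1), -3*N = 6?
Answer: 0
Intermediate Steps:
N = -2 (N = -1/3*6 = -2)
y(G) = 18*sqrt(G) (y(G) = -(-18)*sqrt(G) = 18*sqrt(G))
W(F) = 0 (W(F) = sqrt(0) = 0)
(y(q)*W(1))*30 = ((18*sqrt(7))*0)*30 = 0*30 = 0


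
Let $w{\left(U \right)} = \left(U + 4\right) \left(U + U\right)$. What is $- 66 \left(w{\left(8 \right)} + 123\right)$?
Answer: $-20790$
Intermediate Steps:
$w{\left(U \right)} = 2 U \left(4 + U\right)$ ($w{\left(U \right)} = \left(4 + U\right) 2 U = 2 U \left(4 + U\right)$)
$- 66 \left(w{\left(8 \right)} + 123\right) = - 66 \left(2 \cdot 8 \left(4 + 8\right) + 123\right) = - 66 \left(2 \cdot 8 \cdot 12 + 123\right) = - 66 \left(192 + 123\right) = \left(-66\right) 315 = -20790$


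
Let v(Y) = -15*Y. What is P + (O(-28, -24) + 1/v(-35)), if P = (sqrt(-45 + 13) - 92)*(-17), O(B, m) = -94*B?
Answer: 2202901/525 - 68*I*sqrt(2) ≈ 4196.0 - 96.167*I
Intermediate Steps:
P = 1564 - 68*I*sqrt(2) (P = (sqrt(-32) - 92)*(-17) = (4*I*sqrt(2) - 92)*(-17) = (-92 + 4*I*sqrt(2))*(-17) = 1564 - 68*I*sqrt(2) ≈ 1564.0 - 96.167*I)
P + (O(-28, -24) + 1/v(-35)) = (1564 - 68*I*sqrt(2)) + (-94*(-28) + 1/(-15*(-35))) = (1564 - 68*I*sqrt(2)) + (2632 + 1/525) = (1564 - 68*I*sqrt(2)) + 1381801/525 = 2202901/525 - 68*I*sqrt(2)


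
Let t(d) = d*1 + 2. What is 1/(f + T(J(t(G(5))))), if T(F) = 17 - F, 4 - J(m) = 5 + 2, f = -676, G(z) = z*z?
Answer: -1/656 ≈ -0.0015244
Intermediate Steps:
G(z) = z**2
t(d) = 2 + d (t(d) = d + 2 = 2 + d)
J(m) = -3 (J(m) = 4 - (5 + 2) = 4 - 1*7 = 4 - 7 = -3)
1/(f + T(J(t(G(5))))) = 1/(-676 + (17 - 1*(-3))) = 1/(-676 + (17 + 3)) = 1/(-676 + 20) = 1/(-656) = -1/656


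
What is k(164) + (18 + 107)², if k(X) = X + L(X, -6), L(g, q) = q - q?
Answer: 15789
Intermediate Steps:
L(g, q) = 0
k(X) = X (k(X) = X + 0 = X)
k(164) + (18 + 107)² = 164 + (18 + 107)² = 164 + 125² = 164 + 15625 = 15789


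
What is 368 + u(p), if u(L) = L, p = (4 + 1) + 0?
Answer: 373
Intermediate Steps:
p = 5 (p = 5 + 0 = 5)
368 + u(p) = 368 + 5 = 373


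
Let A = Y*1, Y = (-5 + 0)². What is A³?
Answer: 15625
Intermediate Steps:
Y = 25 (Y = (-5)² = 25)
A = 25 (A = 25*1 = 25)
A³ = 25³ = 15625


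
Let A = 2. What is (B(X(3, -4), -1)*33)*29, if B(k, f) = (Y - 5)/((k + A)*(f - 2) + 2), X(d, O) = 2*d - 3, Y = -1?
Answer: 5742/13 ≈ 441.69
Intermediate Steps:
X(d, O) = -3 + 2*d
B(k, f) = -6/(2 + (-2 + f)*(2 + k)) (B(k, f) = (-1 - 5)/((k + 2)*(f - 2) + 2) = -6/((2 + k)*(-2 + f) + 2) = -6/((-2 + f)*(2 + k) + 2) = -6/(2 + (-2 + f)*(2 + k)))
(B(X(3, -4), -1)*33)*29 = (-6/(-2 - 2*(-3 + 2*3) + 2*(-1) - (-3 + 2*3))*33)*29 = (-6/(-2 - 2*(-3 + 6) - 2 - (-3 + 6))*33)*29 = (-6/(-2 - 2*3 - 2 - 1*3)*33)*29 = (-6/(-2 - 6 - 2 - 3)*33)*29 = (-6/(-13)*33)*29 = (-6*(-1/13)*33)*29 = ((6/13)*33)*29 = (198/13)*29 = 5742/13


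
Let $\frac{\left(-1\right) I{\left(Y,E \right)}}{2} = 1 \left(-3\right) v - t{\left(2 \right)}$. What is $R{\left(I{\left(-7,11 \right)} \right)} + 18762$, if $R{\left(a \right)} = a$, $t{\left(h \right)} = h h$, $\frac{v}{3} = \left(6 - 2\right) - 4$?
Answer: $18770$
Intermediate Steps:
$v = 0$ ($v = 3 \left(\left(6 - 2\right) - 4\right) = 3 \left(4 - 4\right) = 3 \cdot 0 = 0$)
$t{\left(h \right)} = h^{2}$
$I{\left(Y,E \right)} = 8$ ($I{\left(Y,E \right)} = - 2 \left(1 \left(-3\right) 0 - 2^{2}\right) = - 2 \left(\left(-3\right) 0 - 4\right) = - 2 \left(0 - 4\right) = \left(-2\right) \left(-4\right) = 8$)
$R{\left(I{\left(-7,11 \right)} \right)} + 18762 = 8 + 18762 = 18770$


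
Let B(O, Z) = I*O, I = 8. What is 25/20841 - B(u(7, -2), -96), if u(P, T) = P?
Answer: -1167071/20841 ≈ -55.999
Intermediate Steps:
B(O, Z) = 8*O
25/20841 - B(u(7, -2), -96) = 25/20841 - 8*7 = 25*(1/20841) - 1*56 = 25/20841 - 56 = -1167071/20841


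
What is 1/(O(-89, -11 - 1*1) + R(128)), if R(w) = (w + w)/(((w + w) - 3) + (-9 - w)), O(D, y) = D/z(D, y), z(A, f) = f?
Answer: 348/3349 ≈ 0.10391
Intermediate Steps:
O(D, y) = D/y
R(w) = 2*w/(-12 + w) (R(w) = (2*w)/((2*w - 3) + (-9 - w)) = (2*w)/((-3 + 2*w) + (-9 - w)) = (2*w)/(-12 + w) = 2*w/(-12 + w))
1/(O(-89, -11 - 1*1) + R(128)) = 1/(-89/(-11 - 1*1) + 2*128/(-12 + 128)) = 1/(-89/(-11 - 1) + 2*128/116) = 1/(-89/(-12) + 2*128*(1/116)) = 1/(-89*(-1/12) + 64/29) = 1/(89/12 + 64/29) = 1/(3349/348) = 348/3349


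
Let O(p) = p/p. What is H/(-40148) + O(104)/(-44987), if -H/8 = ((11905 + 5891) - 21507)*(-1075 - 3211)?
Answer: 1431067590967/451534519 ≈ 3169.3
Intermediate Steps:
O(p) = 1
H = -127242768 (H = -8*((11905 + 5891) - 21507)*(-1075 - 3211) = -8*(17796 - 21507)*(-4286) = -(-29688)*(-4286) = -8*15905346 = -127242768)
H/(-40148) + O(104)/(-44987) = -127242768/(-40148) + 1/(-44987) = -127242768*(-1/40148) + 1*(-1/44987) = 31810692/10037 - 1/44987 = 1431067590967/451534519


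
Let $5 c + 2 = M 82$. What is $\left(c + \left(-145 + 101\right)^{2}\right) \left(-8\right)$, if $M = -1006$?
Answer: $\frac{582512}{5} \approx 1.165 \cdot 10^{5}$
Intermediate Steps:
$c = - \frac{82494}{5}$ ($c = - \frac{2}{5} + \frac{\left(-1006\right) 82}{5} = - \frac{2}{5} + \frac{1}{5} \left(-82492\right) = - \frac{2}{5} - \frac{82492}{5} = - \frac{82494}{5} \approx -16499.0$)
$\left(c + \left(-145 + 101\right)^{2}\right) \left(-8\right) = \left(- \frac{82494}{5} + \left(-145 + 101\right)^{2}\right) \left(-8\right) = \left(- \frac{82494}{5} + \left(-44\right)^{2}\right) \left(-8\right) = \left(- \frac{82494}{5} + 1936\right) \left(-8\right) = \left(- \frac{72814}{5}\right) \left(-8\right) = \frac{582512}{5}$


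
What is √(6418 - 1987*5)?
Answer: I*√3517 ≈ 59.304*I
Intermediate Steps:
√(6418 - 1987*5) = √(6418 - 9935) = √(-3517) = I*√3517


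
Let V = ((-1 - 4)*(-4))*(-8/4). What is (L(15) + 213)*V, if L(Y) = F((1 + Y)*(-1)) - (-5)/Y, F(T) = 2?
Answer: -25840/3 ≈ -8613.3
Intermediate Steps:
L(Y) = 2 + 5/Y (L(Y) = 2 - (-5)/Y = 2 + 5/Y)
V = -40 (V = (-5*(-4))*(-8*¼) = 20*(-2) = -40)
(L(15) + 213)*V = ((2 + 5/15) + 213)*(-40) = ((2 + 5*(1/15)) + 213)*(-40) = ((2 + ⅓) + 213)*(-40) = (7/3 + 213)*(-40) = (646/3)*(-40) = -25840/3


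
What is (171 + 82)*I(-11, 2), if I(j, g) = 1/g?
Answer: 253/2 ≈ 126.50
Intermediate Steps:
(171 + 82)*I(-11, 2) = (171 + 82)/2 = 253*(½) = 253/2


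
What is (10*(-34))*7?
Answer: -2380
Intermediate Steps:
(10*(-34))*7 = -340*7 = -2380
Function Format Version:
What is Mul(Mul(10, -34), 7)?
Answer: -2380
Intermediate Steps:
Mul(Mul(10, -34), 7) = Mul(-340, 7) = -2380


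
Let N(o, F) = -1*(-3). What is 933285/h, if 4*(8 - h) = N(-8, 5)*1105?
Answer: -3733140/3283 ≈ -1137.1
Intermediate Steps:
N(o, F) = 3
h = -3283/4 (h = 8 - 3*1105/4 = 8 - 1/4*3315 = 8 - 3315/4 = -3283/4 ≈ -820.75)
933285/h = 933285/(-3283/4) = 933285*(-4/3283) = -3733140/3283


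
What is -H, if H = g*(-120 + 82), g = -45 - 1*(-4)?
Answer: -1558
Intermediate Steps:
g = -41 (g = -45 + 4 = -41)
H = 1558 (H = -41*(-120 + 82) = -41*(-38) = 1558)
-H = -1*1558 = -1558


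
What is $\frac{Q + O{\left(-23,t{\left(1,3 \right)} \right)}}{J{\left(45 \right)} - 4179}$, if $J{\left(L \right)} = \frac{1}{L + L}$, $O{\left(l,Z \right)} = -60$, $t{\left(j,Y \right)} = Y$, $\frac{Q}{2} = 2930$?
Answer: $- \frac{522000}{376109} \approx -1.3879$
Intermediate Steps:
$Q = 5860$ ($Q = 2 \cdot 2930 = 5860$)
$J{\left(L \right)} = \frac{1}{2 L}$
$\frac{Q + O{\left(-23,t{\left(1,3 \right)} \right)}}{J{\left(45 \right)} - 4179} = \frac{5860 - 60}{\frac{1}{2 \cdot 45} - 4179} = \frac{5800}{\frac{1}{2} \cdot \frac{1}{45} - 4179} = \frac{5800}{\frac{1}{90} - 4179} = \frac{5800}{- \frac{376109}{90}} = 5800 \left(- \frac{90}{376109}\right) = - \frac{522000}{376109}$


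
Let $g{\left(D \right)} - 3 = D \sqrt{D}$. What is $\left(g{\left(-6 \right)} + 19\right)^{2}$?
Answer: $268 - 264 i \sqrt{6} \approx 268.0 - 646.67 i$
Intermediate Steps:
$g{\left(D \right)} = 3 + D^{\frac{3}{2}}$ ($g{\left(D \right)} = 3 + D \sqrt{D} = 3 + D^{\frac{3}{2}}$)
$\left(g{\left(-6 \right)} + 19\right)^{2} = \left(\left(3 + \left(-6\right)^{\frac{3}{2}}\right) + 19\right)^{2} = \left(\left(3 - 6 i \sqrt{6}\right) + 19\right)^{2} = \left(22 - 6 i \sqrt{6}\right)^{2}$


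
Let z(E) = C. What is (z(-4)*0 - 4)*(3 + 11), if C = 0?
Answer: -56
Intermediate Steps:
z(E) = 0
(z(-4)*0 - 4)*(3 + 11) = (0*0 - 4)*(3 + 11) = (0 - 4)*14 = -4*14 = -56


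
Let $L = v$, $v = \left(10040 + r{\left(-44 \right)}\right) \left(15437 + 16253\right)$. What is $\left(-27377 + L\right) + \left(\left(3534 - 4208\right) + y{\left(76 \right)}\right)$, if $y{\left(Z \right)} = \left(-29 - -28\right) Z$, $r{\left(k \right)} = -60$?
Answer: $316238073$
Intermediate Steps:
$y{\left(Z \right)} = - Z$ ($y{\left(Z \right)} = \left(-29 + 28\right) Z = - Z$)
$v = 316266200$ ($v = \left(10040 - 60\right) \left(15437 + 16253\right) = 9980 \cdot 31690 = 316266200$)
$L = 316266200$
$\left(-27377 + L\right) + \left(\left(3534 - 4208\right) + y{\left(76 \right)}\right) = \left(-27377 + 316266200\right) + \left(\left(3534 - 4208\right) - 76\right) = 316238823 - 750 = 316238073$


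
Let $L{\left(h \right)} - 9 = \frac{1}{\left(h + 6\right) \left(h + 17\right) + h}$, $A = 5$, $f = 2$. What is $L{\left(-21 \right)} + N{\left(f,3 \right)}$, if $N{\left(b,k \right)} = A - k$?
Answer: $\frac{430}{39} \approx 11.026$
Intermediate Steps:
$N{\left(b,k \right)} = 5 - k$
$L{\left(h \right)} = 9 + \frac{1}{h + \left(6 + h\right) \left(17 + h\right)}$ ($L{\left(h \right)} = 9 + \frac{1}{\left(h + 6\right) \left(h + 17\right) + h} = 9 + \frac{1}{\left(6 + h\right) \left(17 + h\right) + h} = 9 + \frac{1}{h + \left(6 + h\right) \left(17 + h\right)}$)
$L{\left(-21 \right)} + N{\left(f,3 \right)} = \frac{919 + 9 \left(-21\right)^{2} + 216 \left(-21\right)}{102 + \left(-21\right)^{2} + 24 \left(-21\right)} + \left(5 - 3\right) = \frac{919 + 9 \cdot 441 - 4536}{102 + 441 - 504} + \left(5 - 3\right) = \frac{919 + 3969 - 4536}{39} + 2 = \frac{1}{39} \cdot 352 + 2 = \frac{352}{39} + 2 = \frac{430}{39}$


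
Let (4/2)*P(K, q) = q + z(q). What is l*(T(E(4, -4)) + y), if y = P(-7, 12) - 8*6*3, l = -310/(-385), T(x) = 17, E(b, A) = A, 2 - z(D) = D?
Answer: -1116/11 ≈ -101.45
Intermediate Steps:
z(D) = 2 - D
l = 62/77 (l = -310*(-1/385) = 62/77 ≈ 0.80519)
P(K, q) = 1 (P(K, q) = (q + (2 - q))/2 = (½)*2 = 1)
y = -143 (y = 1 - 8*6*3 = 1 - 8*18 = 1 - 1*144 = 1 - 144 = -143)
l*(T(E(4, -4)) + y) = 62*(17 - 143)/77 = (62/77)*(-126) = -1116/11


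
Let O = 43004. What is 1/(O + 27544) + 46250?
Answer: 3262845001/70548 ≈ 46250.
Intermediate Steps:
1/(O + 27544) + 46250 = 1/(43004 + 27544) + 46250 = 1/70548 + 46250 = 3262845001/70548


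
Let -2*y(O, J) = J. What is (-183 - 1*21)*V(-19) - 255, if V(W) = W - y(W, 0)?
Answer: 3621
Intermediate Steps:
y(O, J) = -J/2
V(W) = W (V(W) = W - (-1)*0/2 = W - 1*0 = W + 0 = W)
(-183 - 1*21)*V(-19) - 255 = (-183 - 1*21)*(-19) - 255 = (-183 - 21)*(-19) - 255 = -204*(-19) - 255 = 3876 - 255 = 3621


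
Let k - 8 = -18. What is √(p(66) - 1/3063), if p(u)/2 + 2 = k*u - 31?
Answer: I*√13003412097/3063 ≈ 37.229*I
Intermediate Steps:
k = -10 (k = 8 - 18 = -10)
p(u) = -66 - 20*u (p(u) = -4 + 2*(-10*u - 31) = -4 + 2*(-31 - 10*u) = -4 + (-62 - 20*u) = -66 - 20*u)
√(p(66) - 1/3063) = √((-66 - 20*66) - 1/3063) = √((-66 - 1320) - 1*1/3063) = √(-1386 - 1/3063) = √(-4245319/3063) = I*√13003412097/3063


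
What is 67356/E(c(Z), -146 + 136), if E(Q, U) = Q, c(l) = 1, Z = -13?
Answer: 67356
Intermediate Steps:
67356/E(c(Z), -146 + 136) = 67356/1 = 67356*1 = 67356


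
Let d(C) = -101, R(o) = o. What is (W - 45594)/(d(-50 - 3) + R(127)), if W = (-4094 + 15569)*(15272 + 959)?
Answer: 186205131/26 ≈ 7.1617e+6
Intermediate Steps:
W = 186250725 (W = 11475*16231 = 186250725)
(W - 45594)/(d(-50 - 3) + R(127)) = (186250725 - 45594)/(-101 + 127) = 186205131/26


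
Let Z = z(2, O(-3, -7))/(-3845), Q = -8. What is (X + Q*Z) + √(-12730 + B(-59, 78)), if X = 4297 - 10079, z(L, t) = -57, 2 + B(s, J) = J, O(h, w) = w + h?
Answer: -22232246/3845 + 3*I*√1406 ≈ -5782.1 + 112.49*I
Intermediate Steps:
O(h, w) = h + w
B(s, J) = -2 + J
X = -5782
Z = 57/3845 (Z = -57/(-3845) = -57*(-1/3845) = 57/3845 ≈ 0.014824)
(X + Q*Z) + √(-12730 + B(-59, 78)) = (-5782 - 8*57/3845) + √(-12730 + (-2 + 78)) = (-5782 - 456/3845) + √(-12730 + 76) = -22232246/3845 + √(-12654) = -22232246/3845 + 3*I*√1406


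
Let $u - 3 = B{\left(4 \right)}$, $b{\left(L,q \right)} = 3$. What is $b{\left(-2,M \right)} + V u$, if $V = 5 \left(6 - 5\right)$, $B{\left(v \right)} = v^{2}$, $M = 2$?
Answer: $98$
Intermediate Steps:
$u = 19$ ($u = 3 + 4^{2} = 3 + 16 = 19$)
$V = 5$ ($V = 5 \cdot 1 = 5$)
$b{\left(-2,M \right)} + V u = 3 + 5 \cdot 19 = 3 + 95 = 98$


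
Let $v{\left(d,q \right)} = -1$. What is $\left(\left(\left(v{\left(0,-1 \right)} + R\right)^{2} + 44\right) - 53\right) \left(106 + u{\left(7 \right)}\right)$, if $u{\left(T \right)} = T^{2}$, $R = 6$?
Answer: $2480$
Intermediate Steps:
$\left(\left(\left(v{\left(0,-1 \right)} + R\right)^{2} + 44\right) - 53\right) \left(106 + u{\left(7 \right)}\right) = \left(\left(\left(-1 + 6\right)^{2} + 44\right) - 53\right) \left(106 + 7^{2}\right) = \left(\left(5^{2} + 44\right) - 53\right) \left(106 + 49\right) = \left(\left(25 + 44\right) - 53\right) 155 = \left(69 - 53\right) 155 = 16 \cdot 155 = 2480$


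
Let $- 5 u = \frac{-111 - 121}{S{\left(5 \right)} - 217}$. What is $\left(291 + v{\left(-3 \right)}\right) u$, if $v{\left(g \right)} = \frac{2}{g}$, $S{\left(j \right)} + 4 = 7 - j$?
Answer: $- \frac{202072}{3285} \approx -61.514$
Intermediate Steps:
$S{\left(j \right)} = 3 - j$ ($S{\left(j \right)} = -4 - \left(-7 + j\right) = 3 - j$)
$u = - \frac{232}{1095}$ ($u = - \frac{\left(-111 - 121\right) \frac{1}{\left(3 - 5\right) - 217}}{5} = - \frac{\left(-232\right) \frac{1}{\left(3 - 5\right) - 217}}{5} = - \frac{\left(-232\right) \frac{1}{-2 - 217}}{5} = - \frac{\left(-232\right) \frac{1}{-219}}{5} = - \frac{\left(-232\right) \left(- \frac{1}{219}\right)}{5} = \left(- \frac{1}{5}\right) \frac{232}{219} = - \frac{232}{1095} \approx -0.21187$)
$\left(291 + v{\left(-3 \right)}\right) u = \left(291 + \frac{2}{-3}\right) \left(- \frac{232}{1095}\right) = \left(291 + 2 \left(- \frac{1}{3}\right)\right) \left(- \frac{232}{1095}\right) = \left(291 - \frac{2}{3}\right) \left(- \frac{232}{1095}\right) = \frac{871}{3} \left(- \frac{232}{1095}\right) = - \frac{202072}{3285}$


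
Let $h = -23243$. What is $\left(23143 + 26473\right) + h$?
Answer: $26373$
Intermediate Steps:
$\left(23143 + 26473\right) + h = \left(23143 + 26473\right) - 23243 = 49616 - 23243 = 26373$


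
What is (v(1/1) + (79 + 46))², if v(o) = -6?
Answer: 14161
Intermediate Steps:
(v(1/1) + (79 + 46))² = (-6 + (79 + 46))² = (-6 + 125)² = 119² = 14161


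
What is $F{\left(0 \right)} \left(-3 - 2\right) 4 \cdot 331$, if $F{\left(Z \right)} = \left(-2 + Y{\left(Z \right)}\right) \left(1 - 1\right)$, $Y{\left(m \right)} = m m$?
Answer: $0$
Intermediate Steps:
$Y{\left(m \right)} = m^{2}$
$F{\left(Z \right)} = 0$ ($F{\left(Z \right)} = \left(-2 + Z^{2}\right) \left(1 - 1\right) = \left(-2 + Z^{2}\right) 0 = 0$)
$F{\left(0 \right)} \left(-3 - 2\right) 4 \cdot 331 = 0 \left(-3 - 2\right) 4 \cdot 331 = 0 \left(-5\right) 4 \cdot 331 = 0 \cdot 4 \cdot 331 = 0 \cdot 331 = 0$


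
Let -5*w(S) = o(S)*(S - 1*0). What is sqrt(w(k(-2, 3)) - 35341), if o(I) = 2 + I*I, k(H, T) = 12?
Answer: I*sqrt(892285)/5 ≈ 188.92*I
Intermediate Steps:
o(I) = 2 + I**2
w(S) = -S*(2 + S**2)/5 (w(S) = -(2 + S**2)*(S - 1*0)/5 = -(2 + S**2)*(S + 0)/5 = -(2 + S**2)*S/5 = -S*(2 + S**2)/5)
sqrt(w(k(-2, 3)) - 35341) = sqrt(-1/5*12*(2 + 12**2) - 35341) = sqrt(-1/5*12*(2 + 144) - 35341) = sqrt(-1/5*12*146 - 35341) = sqrt(-1752/5 - 35341) = sqrt(-178457/5) = I*sqrt(892285)/5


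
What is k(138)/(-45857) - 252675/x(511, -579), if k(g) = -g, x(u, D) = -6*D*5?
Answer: -257433787/17700802 ≈ -14.544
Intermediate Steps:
x(u, D) = -30*D
k(138)/(-45857) - 252675/x(511, -579) = -1*138/(-45857) - 252675/((-30*(-579))) = -138*(-1/45857) - 252675/17370 = 138/45857 - 252675*1/17370 = 138/45857 - 5615/386 = -257433787/17700802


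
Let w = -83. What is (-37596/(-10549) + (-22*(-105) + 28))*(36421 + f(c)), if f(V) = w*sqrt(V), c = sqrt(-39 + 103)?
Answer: 11683647734/137 - 4100392228*sqrt(2)/10549 ≈ 8.4732e+7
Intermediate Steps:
c = 8 (c = sqrt(64) = 8)
f(V) = -83*sqrt(V)
(-37596/(-10549) + (-22*(-105) + 28))*(36421 + f(c)) = (-37596/(-10549) + (-22*(-105) + 28))*(36421 - 166*sqrt(2)) = (-37596*(-1/10549) + (2310 + 28))*(36421 - 166*sqrt(2)) = (37596/10549 + 2338)*(36421 - 166*sqrt(2)) = 24701158*(36421 - 166*sqrt(2))/10549 = 11683647734/137 - 4100392228*sqrt(2)/10549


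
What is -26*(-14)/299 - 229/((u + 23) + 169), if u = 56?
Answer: 1677/5704 ≈ 0.29400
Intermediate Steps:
-26*(-14)/299 - 229/((u + 23) + 169) = -26*(-14)/299 - 229/((56 + 23) + 169) = 364*(1/299) - 229/(79 + 169) = 28/23 - 229/248 = 1677/5704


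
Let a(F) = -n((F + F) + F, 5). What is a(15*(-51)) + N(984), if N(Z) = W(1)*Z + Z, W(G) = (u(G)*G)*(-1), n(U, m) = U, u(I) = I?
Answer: 2295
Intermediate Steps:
W(G) = -G² (W(G) = (G*G)*(-1) = G²*(-1) = -G²)
N(Z) = 0 (N(Z) = (-1*1²)*Z + Z = (-1*1)*Z + Z = -Z + Z = 0)
a(F) = -3*F (a(F) = -((F + F) + F) = -(2*F + F) = -3*F)
a(15*(-51)) + N(984) = -45*(-51) + 0 = -3*(-765) + 0 = 2295 + 0 = 2295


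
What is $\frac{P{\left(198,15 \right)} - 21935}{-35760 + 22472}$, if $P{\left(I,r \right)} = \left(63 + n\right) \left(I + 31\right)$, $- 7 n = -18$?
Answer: $\frac{24217}{46508} \approx 0.52071$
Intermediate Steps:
$n = \frac{18}{7}$ ($n = \left(- \frac{1}{7}\right) \left(-18\right) = \frac{18}{7} \approx 2.5714$)
$P{\left(I,r \right)} = \frac{14229}{7} + \frac{459 I}{7}$ ($P{\left(I,r \right)} = \left(63 + \frac{18}{7}\right) \left(I + 31\right) = \frac{459 \left(31 + I\right)}{7} = \frac{14229}{7} + \frac{459 I}{7}$)
$\frac{P{\left(198,15 \right)} - 21935}{-35760 + 22472} = \frac{\left(\frac{14229}{7} + \frac{459}{7} \cdot 198\right) - 21935}{-35760 + 22472} = \frac{\left(\frac{14229}{7} + \frac{90882}{7}\right) - 21935}{-13288} = \left(\frac{105111}{7} - 21935\right) \left(- \frac{1}{13288}\right) = \left(- \frac{48434}{7}\right) \left(- \frac{1}{13288}\right) = \frac{24217}{46508}$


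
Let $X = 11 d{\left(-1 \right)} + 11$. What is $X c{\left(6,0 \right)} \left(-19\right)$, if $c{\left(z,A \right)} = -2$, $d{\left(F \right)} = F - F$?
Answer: $418$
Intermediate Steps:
$d{\left(F \right)} = 0$
$X = 11$ ($X = 11 \cdot 0 + 11 = 0 + 11 = 11$)
$X c{\left(6,0 \right)} \left(-19\right) = 11 \left(\left(-2\right) \left(-19\right)\right) = 11 \cdot 38 = 418$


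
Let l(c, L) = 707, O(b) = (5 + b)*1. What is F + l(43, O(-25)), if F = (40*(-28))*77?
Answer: -85533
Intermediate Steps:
O(b) = 5 + b
F = -86240 (F = -1120*77 = -86240)
F + l(43, O(-25)) = -86240 + 707 = -85533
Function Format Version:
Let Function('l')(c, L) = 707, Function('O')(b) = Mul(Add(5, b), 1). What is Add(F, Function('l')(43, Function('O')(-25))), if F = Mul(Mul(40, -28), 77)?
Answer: -85533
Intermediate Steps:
Function('O')(b) = Add(5, b)
F = -86240 (F = Mul(-1120, 77) = -86240)
Add(F, Function('l')(43, Function('O')(-25))) = Add(-86240, 707) = -85533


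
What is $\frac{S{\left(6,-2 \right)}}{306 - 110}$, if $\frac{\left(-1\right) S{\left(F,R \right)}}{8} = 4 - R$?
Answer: $- \frac{12}{49} \approx -0.2449$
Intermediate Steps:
$S{\left(F,R \right)} = -32 + 8 R$ ($S{\left(F,R \right)} = - 8 \left(4 - R\right) = -32 + 8 R$)
$\frac{S{\left(6,-2 \right)}}{306 - 110} = \frac{-32 + 8 \left(-2\right)}{306 - 110} = \frac{-32 - 16}{196} = \left(-48\right) \frac{1}{196} = - \frac{12}{49}$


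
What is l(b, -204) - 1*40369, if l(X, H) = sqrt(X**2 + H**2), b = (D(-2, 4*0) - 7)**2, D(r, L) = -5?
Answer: -40369 + 12*sqrt(433) ≈ -40119.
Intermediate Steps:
b = 144 (b = (-5 - 7)**2 = (-12)**2 = 144)
l(X, H) = sqrt(H**2 + X**2)
l(b, -204) - 1*40369 = sqrt((-204)**2 + 144**2) - 1*40369 = sqrt(41616 + 20736) - 40369 = sqrt(62352) - 40369 = 12*sqrt(433) - 40369 = -40369 + 12*sqrt(433)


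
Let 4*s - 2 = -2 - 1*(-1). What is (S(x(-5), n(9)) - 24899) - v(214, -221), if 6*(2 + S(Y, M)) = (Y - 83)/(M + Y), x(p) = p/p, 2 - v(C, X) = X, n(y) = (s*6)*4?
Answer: -527645/21 ≈ -25126.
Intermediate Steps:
s = 1/4 (s = 1/2 + (-2 - 1*(-1))/4 = 1/2 + (-2 + 1)/4 = 1/2 + (1/4)*(-1) = 1/2 - 1/4 = 1/4 ≈ 0.25000)
n(y) = 6 (n(y) = ((1/4)*6)*4 = (3/2)*4 = 6)
v(C, X) = 2 - X
x(p) = 1
S(Y, M) = -2 + (-83 + Y)/(6*(M + Y)) (S(Y, M) = -2 + ((Y - 83)/(M + Y))/6 = -2 + ((-83 + Y)/(M + Y))/6 = -2 + (-83 + Y)/(6*(M + Y)))
(S(x(-5), n(9)) - 24899) - v(214, -221) = ((-83 - 12*6 - 11*1)/(6*(6 + 1)) - 24899) - (2 - 1*(-221)) = ((1/6)*(-83 - 72 - 11)/7 - 24899) - (2 + 221) = ((1/6)*(1/7)*(-166) - 24899) - 1*223 = (-83/21 - 24899) - 223 = -522962/21 - 223 = -527645/21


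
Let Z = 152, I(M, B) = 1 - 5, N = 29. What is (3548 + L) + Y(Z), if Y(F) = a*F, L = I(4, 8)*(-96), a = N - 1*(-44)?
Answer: 15028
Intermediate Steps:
I(M, B) = -4
a = 73 (a = 29 - 1*(-44) = 29 + 44 = 73)
L = 384 (L = -4*(-96) = 384)
Y(F) = 73*F
(3548 + L) + Y(Z) = (3548 + 384) + 73*152 = 3932 + 11096 = 15028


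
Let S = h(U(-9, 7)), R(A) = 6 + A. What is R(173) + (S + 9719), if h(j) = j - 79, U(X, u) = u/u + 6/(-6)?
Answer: 9819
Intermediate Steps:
U(X, u) = 0 (U(X, u) = 1 + 6*(-⅙) = 1 - 1 = 0)
h(j) = -79 + j
S = -79 (S = -79 + 0 = -79)
R(173) + (S + 9719) = (6 + 173) + (-79 + 9719) = 179 + 9640 = 9819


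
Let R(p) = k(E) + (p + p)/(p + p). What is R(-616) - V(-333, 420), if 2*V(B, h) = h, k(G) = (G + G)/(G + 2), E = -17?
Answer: -3101/15 ≈ -206.73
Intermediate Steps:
k(G) = 2*G/(2 + G) (k(G) = (2*G)/(2 + G) = 2*G/(2 + G))
V(B, h) = h/2
R(p) = 49/15 (R(p) = 2*(-17)/(2 - 17) + (p + p)/(p + p) = 2*(-17)/(-15) + (2*p)/((2*p)) = 2*(-17)*(-1/15) + (2*p)*(1/(2*p)) = 34/15 + 1 = 49/15)
R(-616) - V(-333, 420) = 49/15 - 420/2 = 49/15 - 1*210 = 49/15 - 210 = -3101/15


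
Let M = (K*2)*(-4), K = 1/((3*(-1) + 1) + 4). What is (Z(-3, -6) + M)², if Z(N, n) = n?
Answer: 100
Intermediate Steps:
K = ½ (K = 1/((-3 + 1) + 4) = 1/(-2 + 4) = 1/2 = ½ ≈ 0.50000)
M = -4 (M = ((½)*2)*(-4) = 1*(-4) = -4)
(Z(-3, -6) + M)² = (-6 - 4)² = (-10)² = 100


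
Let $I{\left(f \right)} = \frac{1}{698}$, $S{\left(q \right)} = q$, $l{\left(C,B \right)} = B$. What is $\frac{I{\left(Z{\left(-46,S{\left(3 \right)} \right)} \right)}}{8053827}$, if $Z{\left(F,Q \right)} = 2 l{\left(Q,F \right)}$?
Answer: $\frac{1}{5621571246} \approx 1.7789 \cdot 10^{-10}$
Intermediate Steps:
$Z{\left(F,Q \right)} = 2 F$
$I{\left(f \right)} = \frac{1}{698}$
$\frac{I{\left(Z{\left(-46,S{\left(3 \right)} \right)} \right)}}{8053827} = \frac{1}{698 \cdot 8053827} = \frac{1}{698} \cdot \frac{1}{8053827} = \frac{1}{5621571246}$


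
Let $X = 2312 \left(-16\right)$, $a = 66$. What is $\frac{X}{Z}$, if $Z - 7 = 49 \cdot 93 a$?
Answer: $- \frac{36992}{300769} \approx -0.12299$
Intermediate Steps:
$Z = 300769$ ($Z = 7 + 49 \cdot 93 \cdot 66 = 7 + 4557 \cdot 66 = 7 + 300762 = 300769$)
$X = -36992$
$\frac{X}{Z} = - \frac{36992}{300769}$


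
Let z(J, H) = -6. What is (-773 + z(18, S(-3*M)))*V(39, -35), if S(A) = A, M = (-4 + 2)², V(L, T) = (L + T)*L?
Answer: -121524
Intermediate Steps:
V(L, T) = L*(L + T)
M = 4 (M = (-2)² = 4)
(-773 + z(18, S(-3*M)))*V(39, -35) = (-773 - 6)*(39*(39 - 35)) = -30381*4 = -779*156 = -121524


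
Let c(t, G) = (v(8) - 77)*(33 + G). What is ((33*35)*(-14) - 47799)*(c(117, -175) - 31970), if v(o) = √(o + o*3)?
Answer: 1345651884 + 36334392*√2 ≈ 1.3970e+9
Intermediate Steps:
v(o) = 2*√o (v(o) = √(o + 3*o) = √(4*o) = 2*√o)
c(t, G) = (-77 + 4*√2)*(33 + G) (c(t, G) = (2*√8 - 77)*(33 + G) = (2*(2*√2) - 77)*(33 + G) = (4*√2 - 77)*(33 + G) = (-77 + 4*√2)*(33 + G))
((33*35)*(-14) - 47799)*(c(117, -175) - 31970) = ((33*35)*(-14) - 47799)*((-2541 - 77*(-175) + 132*√2 + 4*(-175)*√2) - 31970) = (1155*(-14) - 47799)*((-2541 + 13475 + 132*√2 - 700*√2) - 31970) = (-16170 - 47799)*((10934 - 568*√2) - 31970) = -63969*(-21036 - 568*√2) = 1345651884 + 36334392*√2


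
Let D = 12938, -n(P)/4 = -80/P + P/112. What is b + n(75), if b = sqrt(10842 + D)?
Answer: 667/420 + 2*sqrt(5945) ≈ 155.80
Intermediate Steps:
n(P) = 320/P - P/28 (n(P) = -4*(-80/P + P/112) = 320/P - P/28)
b = 2*sqrt(5945) (b = sqrt(10842 + 12938) = sqrt(23780) = 2*sqrt(5945) ≈ 154.21)
b + n(75) = 2*sqrt(5945) + (320/75 - 1/28*75) = 2*sqrt(5945) + (320*(1/75) - 75/28) = 2*sqrt(5945) + (64/15 - 75/28) = 2*sqrt(5945) + 667/420 = 667/420 + 2*sqrt(5945)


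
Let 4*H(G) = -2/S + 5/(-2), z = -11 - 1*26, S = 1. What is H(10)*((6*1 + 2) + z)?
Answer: 261/8 ≈ 32.625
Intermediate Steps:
z = -37 (z = -11 - 26 = -37)
H(G) = -9/8 (H(G) = (-2/1 + 5/(-2))/4 = (-2*1 + 5*(-½))/4 = (-2 - 5/2)/4 = (¼)*(-9/2) = -9/8)
H(10)*((6*1 + 2) + z) = -9*((6*1 + 2) - 37)/8 = -9*((6 + 2) - 37)/8 = -9*(8 - 37)/8 = -9/8*(-29) = 261/8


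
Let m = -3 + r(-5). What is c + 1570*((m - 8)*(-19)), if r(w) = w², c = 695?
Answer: -416925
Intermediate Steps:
m = 22 (m = -3 + (-5)² = -3 + 25 = 22)
c + 1570*((m - 8)*(-19)) = 695 + 1570*((22 - 8)*(-19)) = 695 + 1570*(14*(-19)) = 695 + 1570*(-266) = 695 - 417620 = -416925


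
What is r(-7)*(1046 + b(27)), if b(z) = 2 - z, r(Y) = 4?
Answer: 4084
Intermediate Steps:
r(-7)*(1046 + b(27)) = 4*(1046 + (2 - 1*27)) = 4*(1046 + (2 - 27)) = 4*(1046 - 25) = 4*1021 = 4084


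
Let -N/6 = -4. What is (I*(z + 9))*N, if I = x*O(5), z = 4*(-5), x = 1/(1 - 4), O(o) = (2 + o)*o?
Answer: 3080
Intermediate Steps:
N = 24 (N = -6*(-4) = 24)
O(o) = o*(2 + o)
x = -1/3 (x = 1/(-3) = -1/3 ≈ -0.33333)
z = -20
I = -35/3 (I = -5*(2 + 5)/3 = -5*7/3 = -1/3*35 = -35/3 ≈ -11.667)
(I*(z + 9))*N = -35*(-20 + 9)/3*24 = -35/3*(-11)*24 = (385/3)*24 = 3080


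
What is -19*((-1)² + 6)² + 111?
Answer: -820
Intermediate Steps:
-19*((-1)² + 6)² + 111 = -19*(1 + 6)² + 111 = -19*7² + 111 = -19*49 + 111 = -931 + 111 = -820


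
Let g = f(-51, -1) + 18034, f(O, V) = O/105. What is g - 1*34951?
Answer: -592112/35 ≈ -16918.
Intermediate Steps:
f(O, V) = O/105 (f(O, V) = O*(1/105) = O/105)
g = 631173/35 (g = (1/105)*(-51) + 18034 = -17/35 + 18034 = 631173/35 ≈ 18034.)
g - 1*34951 = 631173/35 - 1*34951 = 631173/35 - 34951 = -592112/35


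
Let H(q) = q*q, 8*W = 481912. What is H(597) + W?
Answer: 416648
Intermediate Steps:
W = 60239 (W = (⅛)*481912 = 60239)
H(q) = q²
H(597) + W = 597² + 60239 = 356409 + 60239 = 416648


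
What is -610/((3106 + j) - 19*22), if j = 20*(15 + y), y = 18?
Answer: -305/1674 ≈ -0.18220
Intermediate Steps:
j = 660 (j = 20*(15 + 18) = 20*33 = 660)
-610/((3106 + j) - 19*22) = -610/((3106 + 660) - 19*22) = -610/(3766 - 418) = -610/3348 = -610*1/3348 = -305/1674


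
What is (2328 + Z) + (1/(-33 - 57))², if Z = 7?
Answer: 18913501/8100 ≈ 2335.0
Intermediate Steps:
(2328 + Z) + (1/(-33 - 57))² = (2328 + 7) + (1/(-33 - 57))² = 2335 + (1/(-90))² = 2335 + (-1/90)² = 2335 + 1/8100 = 18913501/8100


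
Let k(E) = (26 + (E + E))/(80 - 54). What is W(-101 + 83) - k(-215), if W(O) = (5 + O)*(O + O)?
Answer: 6286/13 ≈ 483.54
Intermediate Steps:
k(E) = 1 + E/13 (k(E) = (26 + 2*E)/26 = (26 + 2*E)*(1/26) = 1 + E/13)
W(O) = 2*O*(5 + O) (W(O) = (5 + O)*(2*O) = 2*O*(5 + O))
W(-101 + 83) - k(-215) = 2*(-101 + 83)*(5 + (-101 + 83)) - (1 + (1/13)*(-215)) = 2*(-18)*(5 - 18) - (1 - 215/13) = 2*(-18)*(-13) - 1*(-202/13) = 468 + 202/13 = 6286/13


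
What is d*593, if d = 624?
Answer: 370032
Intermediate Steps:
d*593 = 624*593 = 370032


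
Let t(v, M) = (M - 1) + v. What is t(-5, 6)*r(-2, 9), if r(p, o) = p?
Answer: 0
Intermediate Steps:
t(v, M) = -1 + M + v (t(v, M) = (-1 + M) + v = -1 + M + v)
t(-5, 6)*r(-2, 9) = (-1 + 6 - 5)*(-2) = 0*(-2) = 0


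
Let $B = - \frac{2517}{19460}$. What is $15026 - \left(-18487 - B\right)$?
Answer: $\frac{652160463}{19460} \approx 33513.0$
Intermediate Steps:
$B = - \frac{2517}{19460}$ ($B = \left(-2517\right) \frac{1}{19460} = - \frac{2517}{19460} \approx -0.12934$)
$15026 - \left(-18487 - B\right) = 15026 - \left(-18487 - - \frac{2517}{19460}\right) = 15026 - \left(-18487 + \frac{2517}{19460}\right) = 15026 - - \frac{359754503}{19460} = 15026 + \frac{359754503}{19460} = \frac{652160463}{19460}$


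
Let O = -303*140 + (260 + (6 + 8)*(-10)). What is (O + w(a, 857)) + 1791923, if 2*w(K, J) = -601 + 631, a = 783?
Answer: 1749638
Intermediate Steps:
w(K, J) = 15 (w(K, J) = (-601 + 631)/2 = (½)*30 = 15)
O = -42300 (O = -42420 + (260 + 14*(-10)) = -42420 + (260 - 140) = -42420 + 120 = -42300)
(O + w(a, 857)) + 1791923 = (-42300 + 15) + 1791923 = -42285 + 1791923 = 1749638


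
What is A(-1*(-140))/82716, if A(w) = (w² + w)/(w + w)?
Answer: 47/55144 ≈ 0.00085231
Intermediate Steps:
A(w) = (w + w²)/(2*w) (A(w) = (w + w²)/((2*w)) = (w + w²)*(1/(2*w)) = (w + w²)/(2*w))
A(-1*(-140))/82716 = (½ + (-1*(-140))/2)/82716 = (½ + (½)*140)*(1/82716) = (½ + 70)*(1/82716) = (141/2)*(1/82716) = 47/55144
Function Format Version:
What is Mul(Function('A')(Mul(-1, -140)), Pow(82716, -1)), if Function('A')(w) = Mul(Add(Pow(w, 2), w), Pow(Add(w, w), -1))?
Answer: Rational(47, 55144) ≈ 0.00085231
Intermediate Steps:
Function('A')(w) = Mul(Rational(1, 2), Pow(w, -1), Add(w, Pow(w, 2))) (Function('A')(w) = Mul(Add(w, Pow(w, 2)), Pow(Mul(2, w), -1)) = Mul(Add(w, Pow(w, 2)), Mul(Rational(1, 2), Pow(w, -1))) = Mul(Rational(1, 2), Pow(w, -1), Add(w, Pow(w, 2))))
Mul(Function('A')(Mul(-1, -140)), Pow(82716, -1)) = Mul(Add(Rational(1, 2), Mul(Rational(1, 2), Mul(-1, -140))), Pow(82716, -1)) = Mul(Add(Rational(1, 2), Mul(Rational(1, 2), 140)), Rational(1, 82716)) = Mul(Add(Rational(1, 2), 70), Rational(1, 82716)) = Mul(Rational(141, 2), Rational(1, 82716)) = Rational(47, 55144)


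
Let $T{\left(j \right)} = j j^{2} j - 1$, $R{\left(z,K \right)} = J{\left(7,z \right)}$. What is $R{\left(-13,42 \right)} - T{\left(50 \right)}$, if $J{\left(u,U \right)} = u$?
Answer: $-6249992$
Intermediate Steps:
$R{\left(z,K \right)} = 7$
$T{\left(j \right)} = -1 + j^{4}$ ($T{\left(j \right)} = j^{3} j - 1 = j^{4} - 1 = -1 + j^{4}$)
$R{\left(-13,42 \right)} - T{\left(50 \right)} = 7 - \left(-1 + 50^{4}\right) = 7 - \left(-1 + 6250000\right) = 7 - 6249999 = -6249992$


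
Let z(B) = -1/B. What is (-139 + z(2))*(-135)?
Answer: 37665/2 ≈ 18833.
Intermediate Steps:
(-139 + z(2))*(-135) = (-139 - 1/2)*(-135) = -279/2*(-135) = 37665/2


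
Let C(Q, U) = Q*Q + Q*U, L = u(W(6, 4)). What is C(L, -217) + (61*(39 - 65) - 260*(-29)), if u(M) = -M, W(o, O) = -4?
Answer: 5102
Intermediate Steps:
L = 4 (L = -1*(-4) = 4)
C(Q, U) = Q**2 + Q*U
C(L, -217) + (61*(39 - 65) - 260*(-29)) = 4*(4 - 217) + (61*(39 - 65) - 260*(-29)) = 4*(-213) + (61*(-26) - 1*(-7540)) = -852 + (-1586 + 7540) = -852 + 5954 = 5102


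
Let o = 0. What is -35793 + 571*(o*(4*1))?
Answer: -35793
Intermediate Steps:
-35793 + 571*(o*(4*1)) = -35793 + 571*(0*(4*1)) = -35793 + 571*(0*4) = -35793 + 571*0 = -35793 + 0 = -35793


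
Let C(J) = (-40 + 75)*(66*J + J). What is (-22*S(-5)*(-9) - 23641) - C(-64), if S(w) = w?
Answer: 125449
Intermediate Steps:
C(J) = 2345*J (C(J) = 35*(67*J) = 2345*J)
(-22*S(-5)*(-9) - 23641) - C(-64) = (-22*(-5)*(-9) - 23641) - 2345*(-64) = (110*(-9) - 23641) - 1*(-150080) = (-990 - 23641) + 150080 = -24631 + 150080 = 125449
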